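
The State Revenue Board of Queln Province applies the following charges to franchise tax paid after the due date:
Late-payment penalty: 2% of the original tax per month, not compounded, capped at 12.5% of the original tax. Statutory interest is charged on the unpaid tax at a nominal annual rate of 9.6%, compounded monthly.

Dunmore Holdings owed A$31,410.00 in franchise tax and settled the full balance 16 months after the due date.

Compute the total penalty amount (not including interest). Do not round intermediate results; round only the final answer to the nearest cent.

Penalty (uncapped): 16 × 2% × A$31,410.00 = A$10,051.20; cap = 12.5% × A$31,410.00 = A$3,926.25 → penalty = A$3,926.25

A$3,926.25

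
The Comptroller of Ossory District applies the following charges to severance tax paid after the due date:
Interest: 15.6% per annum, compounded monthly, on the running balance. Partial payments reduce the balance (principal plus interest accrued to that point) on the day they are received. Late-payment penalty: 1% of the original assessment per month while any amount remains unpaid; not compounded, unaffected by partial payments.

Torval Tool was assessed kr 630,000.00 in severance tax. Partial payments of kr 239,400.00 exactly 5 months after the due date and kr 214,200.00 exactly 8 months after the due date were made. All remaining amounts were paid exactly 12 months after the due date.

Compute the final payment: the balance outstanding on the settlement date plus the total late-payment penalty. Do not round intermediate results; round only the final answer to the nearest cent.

kr 323,609.45

Monthly rate = 15.6% ÷ 12 = 1.3%
Balance at month 5: kr 630,000.0000 × (1 + 0.013)^5 = kr 672,028.6313…
After kr 239,400.00 payment: kr 672,028.6313… − kr 239,400.00 = kr 432,628.6313…
Balance at month 8: kr 432,628.6313… × (1 + 0.013)^3 = kr 449,721.4411…
After kr 214,200.00 payment: kr 449,721.4411… − kr 214,200.00 = kr 235,521.4411…
Balance at month 12: kr 235,521.4411… × (1 + 0.013)^4 = kr 248,009.4513…
Penalty: 12 × 1% × kr 630,000.00 = kr 75,600.00
Final settlement = outstanding balance + penalty = kr 248,009.4513… + kr 75,600.00 = kr 323,609.45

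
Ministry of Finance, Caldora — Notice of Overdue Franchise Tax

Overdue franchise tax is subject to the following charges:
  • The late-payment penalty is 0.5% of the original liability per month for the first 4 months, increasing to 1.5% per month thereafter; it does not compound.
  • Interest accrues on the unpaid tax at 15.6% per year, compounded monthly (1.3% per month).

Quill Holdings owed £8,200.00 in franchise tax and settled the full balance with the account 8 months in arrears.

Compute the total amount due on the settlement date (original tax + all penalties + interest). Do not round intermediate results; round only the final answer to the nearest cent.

£9,748.63

Penalty, months 1–4: 4 × 0.5% × £8,200.00 = £164.00
Penalty, months 5–8: 4 × 1.5% × £8,200.00 = £492.00
Interest: £8,200.00 × ((1 + 0.013)^8 − 1) = £8,200.00 × 0.1088571… = £892.6278…
Total = £8,200.00 + £656.0000 + £892.6278… = £9,748.63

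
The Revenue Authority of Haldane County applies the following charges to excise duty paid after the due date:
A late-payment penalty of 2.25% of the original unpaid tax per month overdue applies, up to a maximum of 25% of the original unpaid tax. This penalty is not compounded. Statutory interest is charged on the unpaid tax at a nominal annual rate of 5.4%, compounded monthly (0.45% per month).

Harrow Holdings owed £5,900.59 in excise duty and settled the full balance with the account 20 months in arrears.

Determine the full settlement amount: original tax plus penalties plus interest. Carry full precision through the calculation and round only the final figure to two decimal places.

£7,930.12

Penalty (uncapped): 20 × 2.25% × £5,900.59 = £2,655.27…; cap = 25% × £5,900.59 = £1,475.15… → penalty = £1,475.15…
Interest: £5,900.59 × ((1 + 0.0045)^20 − 1) = £5,900.59 × 0.0939534… = £554.3805…
Total = £5,900.59 + £1,475.1475 + £554.3805… = £7,930.12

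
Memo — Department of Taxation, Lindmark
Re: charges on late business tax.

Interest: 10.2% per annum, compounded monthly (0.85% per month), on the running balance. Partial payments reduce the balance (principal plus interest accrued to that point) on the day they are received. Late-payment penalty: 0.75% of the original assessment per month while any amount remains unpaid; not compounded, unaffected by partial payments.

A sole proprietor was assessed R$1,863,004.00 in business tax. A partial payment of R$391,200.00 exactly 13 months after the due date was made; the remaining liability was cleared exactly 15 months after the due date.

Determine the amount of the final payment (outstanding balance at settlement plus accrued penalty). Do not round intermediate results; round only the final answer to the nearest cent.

R$1,926,913.61

Balance at month 13: R$1,863,004.0000 × (1 + 0.0085)^13 = R$2,079,699.1796…
After R$391,200.00 payment: R$2,079,699.1796… − R$391,200.00 = R$1,688,499.1796…
Balance at month 15: R$1,688,499.1796… × (1 + 0.0085)^2 = R$1,717,325.6597…
Penalty: 15 × 0.75% × R$1,863,004.00 = R$209,587.95
Final settlement = outstanding balance + penalty = R$1,717,325.6597… + R$209,587.95 = R$1,926,913.61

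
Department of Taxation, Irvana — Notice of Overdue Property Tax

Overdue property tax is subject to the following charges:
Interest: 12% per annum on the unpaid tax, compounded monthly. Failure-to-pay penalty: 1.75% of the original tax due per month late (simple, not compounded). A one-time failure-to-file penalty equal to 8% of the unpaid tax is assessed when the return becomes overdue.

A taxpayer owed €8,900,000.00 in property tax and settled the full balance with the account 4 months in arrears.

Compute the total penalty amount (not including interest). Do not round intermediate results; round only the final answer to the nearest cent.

€1,335,000.00

Failure-to-file penalty: 8% × €8,900,000.00 = €712,000.00
Failure-to-pay penalty: 4 × 1.75% × €8,900,000.00 = €623,000.00
Total penalty = €712,000.00 + €623,000.00 = €1,335,000.00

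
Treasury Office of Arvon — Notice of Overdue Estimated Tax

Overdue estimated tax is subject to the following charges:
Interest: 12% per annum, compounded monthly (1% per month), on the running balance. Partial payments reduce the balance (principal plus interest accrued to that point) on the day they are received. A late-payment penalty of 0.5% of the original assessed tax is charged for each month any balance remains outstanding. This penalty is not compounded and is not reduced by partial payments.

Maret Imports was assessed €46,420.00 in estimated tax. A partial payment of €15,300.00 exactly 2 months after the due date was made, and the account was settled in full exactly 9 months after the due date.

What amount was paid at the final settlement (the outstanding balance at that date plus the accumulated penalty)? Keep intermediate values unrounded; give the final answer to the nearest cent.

€36,454.10

Balance at month 2: €46,420.0000 × (1 + 0.01)^2 = €47,353.0420
After €15,300.00 payment: €47,353.0420 − €15,300.00 = €32,053.0420
Balance at month 9: €32,053.0420 × (1 + 0.01)^7 = €34,365.1995…
Penalty: 9 × 0.5% × €46,420.00 = €2,088.90
Final settlement = outstanding balance + penalty = €34,365.1995… + €2,088.90 = €36,454.10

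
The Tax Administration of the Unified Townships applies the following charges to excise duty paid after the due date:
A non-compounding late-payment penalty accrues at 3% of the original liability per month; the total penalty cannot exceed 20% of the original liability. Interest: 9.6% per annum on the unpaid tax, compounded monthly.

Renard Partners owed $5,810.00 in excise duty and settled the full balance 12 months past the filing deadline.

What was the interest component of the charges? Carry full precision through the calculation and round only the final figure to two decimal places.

Interest (9.6%/yr ÷ 12 = 0.8%/month): $5,810.00 × ((1 + 0.008)^12 − 1) = $582.9678…

$582.97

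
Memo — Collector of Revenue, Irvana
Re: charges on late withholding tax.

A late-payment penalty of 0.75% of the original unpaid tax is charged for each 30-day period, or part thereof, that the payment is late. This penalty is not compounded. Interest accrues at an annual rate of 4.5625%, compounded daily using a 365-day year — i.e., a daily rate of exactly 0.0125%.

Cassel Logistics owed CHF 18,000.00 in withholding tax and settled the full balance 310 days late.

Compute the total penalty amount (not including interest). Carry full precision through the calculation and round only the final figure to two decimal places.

Penalty periods: ⌈310/30⌉ = 11; penalty = 11 × 0.75% × CHF 18,000.00 = CHF 1,485.00

CHF 1,485.00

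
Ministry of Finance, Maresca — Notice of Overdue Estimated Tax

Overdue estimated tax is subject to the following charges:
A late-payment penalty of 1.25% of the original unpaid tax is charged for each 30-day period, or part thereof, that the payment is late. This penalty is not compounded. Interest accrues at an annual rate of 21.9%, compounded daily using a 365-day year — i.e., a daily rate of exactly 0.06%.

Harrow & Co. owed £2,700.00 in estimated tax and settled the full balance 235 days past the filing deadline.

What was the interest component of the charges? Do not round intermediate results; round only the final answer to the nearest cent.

£408.72

Interest: £2,700.00 × ((1 + 0.0006)^235 − 1) = £2,700.00 × 0.15137596… = £408.7151…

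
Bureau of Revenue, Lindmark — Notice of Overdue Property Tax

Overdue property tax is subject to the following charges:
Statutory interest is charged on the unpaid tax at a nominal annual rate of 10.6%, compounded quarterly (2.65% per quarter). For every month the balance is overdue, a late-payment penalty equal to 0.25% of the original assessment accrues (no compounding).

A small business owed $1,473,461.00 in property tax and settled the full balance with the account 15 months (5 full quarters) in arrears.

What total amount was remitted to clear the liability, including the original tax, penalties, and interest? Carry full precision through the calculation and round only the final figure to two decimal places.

$1,734,574.61

Late-payment penalty: 15 × 0.25% × $1,473,461.00 = $55,254.79…
Interest: $1,473,461.00 × ((1 + 0.0265)^5 − 1) = $1,473,461.00 × 0.1397111… = $205,858.8204…
Total = $1,473,461.00 + $55,254.7875 + $205,858.8204… = $1,734,574.61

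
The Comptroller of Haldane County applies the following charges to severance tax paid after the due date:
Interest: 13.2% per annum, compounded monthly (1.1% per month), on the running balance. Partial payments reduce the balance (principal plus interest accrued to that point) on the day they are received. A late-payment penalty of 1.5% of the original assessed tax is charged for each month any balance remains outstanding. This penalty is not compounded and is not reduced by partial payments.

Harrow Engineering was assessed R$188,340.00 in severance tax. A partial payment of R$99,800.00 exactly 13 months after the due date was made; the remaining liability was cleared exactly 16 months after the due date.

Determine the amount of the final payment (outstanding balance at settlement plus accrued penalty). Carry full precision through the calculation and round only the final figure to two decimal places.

Balance at month 13: R$188,340.0000 × (1 + 0.011)^13 = R$217,123.8788…
After R$99,800.00 payment: R$217,123.8788… − R$99,800.00 = R$117,323.8788…
Balance at month 16: R$117,323.8788… × (1 + 0.011)^3 = R$121,238.3115…
Penalty: 16 × 1.5% × R$188,340.00 = R$45,201.60
Final settlement = outstanding balance + penalty = R$121,238.3115… + R$45,201.60 = R$166,439.91

R$166,439.91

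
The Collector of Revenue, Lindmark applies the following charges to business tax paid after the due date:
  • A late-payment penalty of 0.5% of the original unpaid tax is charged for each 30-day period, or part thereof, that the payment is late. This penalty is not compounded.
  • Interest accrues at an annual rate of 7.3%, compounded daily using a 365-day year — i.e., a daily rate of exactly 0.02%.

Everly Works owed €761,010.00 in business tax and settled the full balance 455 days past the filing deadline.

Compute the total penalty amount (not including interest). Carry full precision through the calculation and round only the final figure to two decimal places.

€60,880.80

Penalty periods: ⌈455/30⌉ = 16; penalty = 16 × 0.5% × €761,010.00 = €60,880.80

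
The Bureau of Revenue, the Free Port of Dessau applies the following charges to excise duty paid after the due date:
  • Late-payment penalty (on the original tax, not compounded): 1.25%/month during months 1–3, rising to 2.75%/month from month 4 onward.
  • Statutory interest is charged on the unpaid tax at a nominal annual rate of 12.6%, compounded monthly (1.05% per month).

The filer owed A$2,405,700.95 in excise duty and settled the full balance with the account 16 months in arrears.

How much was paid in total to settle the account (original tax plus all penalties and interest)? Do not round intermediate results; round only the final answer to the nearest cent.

Penalty, months 1–3: 3 × 1.25% × A$2,405,700.95 = A$90,213.79…
Penalty, months 4–16: 13 × 2.75% × A$2,405,700.95 = A$860,038.09…
Interest: A$2,405,700.95 × ((1 + 0.0105)^16 − 1) = A$2,405,700.95 × 0.1819010… = A$437,599.3137…
Total = A$2,405,700.95 + A$950,251.8753… + A$437,599.3137… = A$3,793,552.14

A$3,793,552.14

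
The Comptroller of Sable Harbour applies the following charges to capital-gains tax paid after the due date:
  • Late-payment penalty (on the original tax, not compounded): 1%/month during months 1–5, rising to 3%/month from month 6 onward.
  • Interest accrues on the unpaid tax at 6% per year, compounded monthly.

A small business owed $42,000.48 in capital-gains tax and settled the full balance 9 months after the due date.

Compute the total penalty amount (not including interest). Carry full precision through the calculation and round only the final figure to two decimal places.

$7,140.08

Penalty, months 1–5: 5 × 1% × $42,000.48 = $2,100.02…
Penalty, months 6–9: 4 × 3% × $42,000.48 = $5,040.06…
Total penalty = $2,100.02… + $5,040.06… = $7,140.08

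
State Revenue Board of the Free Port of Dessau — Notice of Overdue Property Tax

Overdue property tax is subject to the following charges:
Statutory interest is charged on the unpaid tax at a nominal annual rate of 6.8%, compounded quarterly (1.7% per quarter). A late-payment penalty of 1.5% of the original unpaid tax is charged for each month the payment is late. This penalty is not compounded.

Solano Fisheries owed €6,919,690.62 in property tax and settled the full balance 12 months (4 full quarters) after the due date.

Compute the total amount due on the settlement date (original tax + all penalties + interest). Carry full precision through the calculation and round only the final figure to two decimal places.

Late-payment penalty: 12 × 1.5% × €6,919,690.62 = €1,245,544.31…
Interest: €6,919,690.62 × ((1 + 0.017)^4 − 1) = €6,919,690.62 × 0.0697537… = €482,674.2694…
Total = €6,919,690.62 + €1,245,544.3116 + €482,674.2694… = €8,647,909.20

€8,647,909.20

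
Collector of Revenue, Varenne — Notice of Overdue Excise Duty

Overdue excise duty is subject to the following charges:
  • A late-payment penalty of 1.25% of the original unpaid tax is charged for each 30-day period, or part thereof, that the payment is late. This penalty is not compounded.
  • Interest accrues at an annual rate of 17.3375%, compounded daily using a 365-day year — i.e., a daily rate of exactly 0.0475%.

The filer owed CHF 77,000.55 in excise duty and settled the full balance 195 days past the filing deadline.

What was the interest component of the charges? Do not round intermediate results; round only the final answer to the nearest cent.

Interest: CHF 77,000.55 × ((1 + 0.000475)^195 − 1) = CHF 77,000.55 × 0.09702614… = CHF 7,471.0661…

CHF 7,471.07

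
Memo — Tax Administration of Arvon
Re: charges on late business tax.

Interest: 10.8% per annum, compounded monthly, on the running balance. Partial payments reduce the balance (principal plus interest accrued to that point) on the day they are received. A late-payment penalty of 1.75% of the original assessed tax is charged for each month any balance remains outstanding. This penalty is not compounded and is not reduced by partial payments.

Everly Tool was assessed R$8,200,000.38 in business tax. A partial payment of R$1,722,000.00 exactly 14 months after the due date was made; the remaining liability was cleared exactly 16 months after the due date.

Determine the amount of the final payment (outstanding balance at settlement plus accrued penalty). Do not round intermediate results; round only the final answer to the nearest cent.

Monthly rate = 10.8% ÷ 12 = 0.9%
Balance at month 14: R$8,200,000.3800 × (1 + 0.009)^14 = R$9,295,873.3866…
After R$1,722,000.00 payment: R$9,295,873.3866… − R$1,722,000.00 = R$7,573,873.3866…
Balance at month 16: R$7,573,873.3866… × (1 + 0.009)^2 = R$7,710,816.5913…
Penalty: 16 × 1.75% × R$8,200,000.38 = R$2,296,000.11…
Final settlement = outstanding balance + penalty = R$7,710,816.5913… + R$2,296,000.11… = R$10,006,816.70

R$10,006,816.70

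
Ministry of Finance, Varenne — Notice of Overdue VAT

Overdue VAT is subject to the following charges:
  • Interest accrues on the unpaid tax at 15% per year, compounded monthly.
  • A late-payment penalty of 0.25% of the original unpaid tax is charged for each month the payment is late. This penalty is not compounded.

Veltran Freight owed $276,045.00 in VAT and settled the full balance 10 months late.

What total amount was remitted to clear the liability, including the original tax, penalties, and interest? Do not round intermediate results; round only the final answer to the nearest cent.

Late-payment penalty = 0.25% × $276,045.00 × 10 mo = $6,901.13…
Interest (15%/yr ÷ 12 = 1.25%/month): $276,045.00 × ((1 + 0.0125)^10 − 1) = $36,512.7012…
Total = $276,045.00 + $6,901.1250 + $36,512.7012… = $319,458.83

$319,458.83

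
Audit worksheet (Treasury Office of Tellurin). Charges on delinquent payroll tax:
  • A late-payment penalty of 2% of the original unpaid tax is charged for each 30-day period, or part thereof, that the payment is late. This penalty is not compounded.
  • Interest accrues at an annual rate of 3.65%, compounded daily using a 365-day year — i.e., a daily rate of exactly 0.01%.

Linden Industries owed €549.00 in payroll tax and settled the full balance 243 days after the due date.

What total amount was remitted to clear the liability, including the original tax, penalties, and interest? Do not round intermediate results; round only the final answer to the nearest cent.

Penalty periods: ⌈243/30⌉ = 9; penalty = 9 × 2% × €549.00 = €98.82
Interest: €549.00 × ((1 + 0.0001)^243 − 1) = €549.00 × 0.02459641… = €13.5034…
Total = €549.00 + €98.8200 + €13.5034… = €661.32

€661.32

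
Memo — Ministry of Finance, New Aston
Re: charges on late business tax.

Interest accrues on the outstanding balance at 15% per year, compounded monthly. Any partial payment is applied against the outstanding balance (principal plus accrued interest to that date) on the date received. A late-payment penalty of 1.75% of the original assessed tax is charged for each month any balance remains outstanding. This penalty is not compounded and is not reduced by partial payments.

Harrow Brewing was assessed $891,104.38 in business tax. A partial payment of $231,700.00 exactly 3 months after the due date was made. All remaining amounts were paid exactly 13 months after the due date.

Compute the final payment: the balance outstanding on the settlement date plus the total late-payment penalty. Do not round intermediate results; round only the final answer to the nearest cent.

Monthly rate = 15% ÷ 12 = 1.25%
Balance at month 3: $891,104.3800 × (1 + 0.0125)^3 = $924,940.2399…
After $231,700.00 payment: $924,940.2399… − $231,700.00 = $693,240.2399…
Balance at month 13: $693,240.2399… × (1 + 0.0125)^10 = $784,935.7016…
Penalty: 13 × 1.75% × $891,104.38 = $202,726.25…
Final settlement = outstanding balance + penalty = $784,935.7016… + $202,726.25… = $987,661.95

$987,661.95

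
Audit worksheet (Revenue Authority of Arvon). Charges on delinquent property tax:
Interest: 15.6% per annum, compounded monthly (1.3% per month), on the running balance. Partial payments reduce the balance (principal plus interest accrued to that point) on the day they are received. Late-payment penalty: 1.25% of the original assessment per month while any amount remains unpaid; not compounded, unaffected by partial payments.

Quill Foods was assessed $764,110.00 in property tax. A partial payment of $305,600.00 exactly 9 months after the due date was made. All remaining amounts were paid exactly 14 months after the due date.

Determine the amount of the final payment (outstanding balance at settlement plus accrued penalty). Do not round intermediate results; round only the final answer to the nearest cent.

$723,294.79

Balance at month 9: $764,110.0000 × (1 + 0.013)^9 = $858,303.5161…
After $305,600.00 payment: $858,303.5161… − $305,600.00 = $552,703.5161…
Balance at month 14: $552,703.5161… × (1 + 0.013)^5 = $589,575.5356…
Penalty: 14 × 1.25% × $764,110.00 = $133,719.25
Final settlement = outstanding balance + penalty = $589,575.5356… + $133,719.25 = $723,294.79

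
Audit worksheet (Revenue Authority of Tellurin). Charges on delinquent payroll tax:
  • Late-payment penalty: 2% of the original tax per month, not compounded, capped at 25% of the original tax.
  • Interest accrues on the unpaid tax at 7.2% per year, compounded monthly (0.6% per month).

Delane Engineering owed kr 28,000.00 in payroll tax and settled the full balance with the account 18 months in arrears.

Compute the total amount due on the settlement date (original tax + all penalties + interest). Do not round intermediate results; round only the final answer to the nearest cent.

Penalty (uncapped): 18 × 2% × kr 28,000.00 = kr 10,080.00; cap = 25% × kr 28,000.00 = kr 7,000.00 → penalty = kr 7,000.00
Interest: kr 28,000.00 × ((1 + 0.006)^18 − 1) = kr 28,000.00 × 0.1136883… = kr 3,183.2721…
Total = kr 28,000.00 + kr 7,000.0000 + kr 3,183.2721… = kr 38,183.27

kr 38,183.27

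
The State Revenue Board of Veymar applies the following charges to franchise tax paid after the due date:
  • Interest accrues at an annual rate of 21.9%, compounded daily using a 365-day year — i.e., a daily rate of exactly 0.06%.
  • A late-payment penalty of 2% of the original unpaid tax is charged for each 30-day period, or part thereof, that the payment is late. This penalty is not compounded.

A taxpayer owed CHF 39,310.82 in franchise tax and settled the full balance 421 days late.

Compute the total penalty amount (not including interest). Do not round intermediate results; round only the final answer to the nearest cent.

Penalty periods: ⌈421/30⌉ = 15; penalty = 15 × 2% × CHF 39,310.82 = CHF 11,793.25…

CHF 11,793.25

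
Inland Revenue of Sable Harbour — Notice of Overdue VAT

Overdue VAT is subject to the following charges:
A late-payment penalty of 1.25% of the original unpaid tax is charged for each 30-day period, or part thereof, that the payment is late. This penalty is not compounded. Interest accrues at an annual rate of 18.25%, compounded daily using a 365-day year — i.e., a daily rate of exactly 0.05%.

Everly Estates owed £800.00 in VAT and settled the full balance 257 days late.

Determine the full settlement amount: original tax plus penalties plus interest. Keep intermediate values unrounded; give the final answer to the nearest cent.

£999.67

Penalty periods: ⌈257/30⌉ = 9; penalty = 9 × 1.25% × £800.00 = £90.00
Interest: £800.00 × ((1 + 0.0005)^257 − 1) = £800.00 × 0.13708490… = £109.6679…
Total = £800.00 + £90.0000 + £109.6679… = £999.67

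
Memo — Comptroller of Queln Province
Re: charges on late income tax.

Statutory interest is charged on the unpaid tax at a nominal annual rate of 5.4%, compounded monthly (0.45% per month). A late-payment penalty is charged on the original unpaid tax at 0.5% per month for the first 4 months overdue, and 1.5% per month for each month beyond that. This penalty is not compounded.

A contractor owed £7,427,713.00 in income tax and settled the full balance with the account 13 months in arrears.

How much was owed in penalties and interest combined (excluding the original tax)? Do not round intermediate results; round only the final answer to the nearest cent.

Penalty, months 1–4: 4 × 0.5% × £7,427,713.00 = £148,554.26
Penalty, months 5–13: 9 × 1.5% × £7,427,713.00 = £1,002,741.26…
Interest: £7,427,713.00 × ((1 + 0.0045)^13 − 1) = £7,427,713.00 × 0.0601059… = £446,449.0579…
Penalties + interest = £1,151,295.5150 + £446,449.0579… = £1,597,744.57

£1,597,744.57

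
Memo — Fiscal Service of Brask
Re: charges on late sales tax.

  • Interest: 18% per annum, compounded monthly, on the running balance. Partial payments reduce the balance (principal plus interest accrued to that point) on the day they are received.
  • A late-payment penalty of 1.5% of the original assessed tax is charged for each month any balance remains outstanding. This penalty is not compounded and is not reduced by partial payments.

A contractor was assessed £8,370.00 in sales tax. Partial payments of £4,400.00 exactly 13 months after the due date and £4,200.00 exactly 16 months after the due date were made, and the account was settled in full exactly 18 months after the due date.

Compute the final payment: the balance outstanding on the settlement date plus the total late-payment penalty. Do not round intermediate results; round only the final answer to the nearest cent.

£4,135.35

Monthly rate = 18% ÷ 12 = 1.5%
Balance at month 13: £8,370.0000 × (1 + 0.015)^13 = £10,157.4340…
After £4,400.00 payment: £10,157.4340… − £4,400.00 = £5,757.4340…
Balance at month 16: £5,757.4340… × (1 + 0.015)^3 = £6,020.4242…
After £4,200.00 payment: £6,020.4242… − £4,200.00 = £1,820.4242…
Balance at month 18: £1,820.4242… × (1 + 0.015)^2 = £1,875.4465…
Penalty: 18 × 1.5% × £8,370.00 = £2,259.90
Final settlement = outstanding balance + penalty = £1,875.4465… + £2,259.90 = £4,135.35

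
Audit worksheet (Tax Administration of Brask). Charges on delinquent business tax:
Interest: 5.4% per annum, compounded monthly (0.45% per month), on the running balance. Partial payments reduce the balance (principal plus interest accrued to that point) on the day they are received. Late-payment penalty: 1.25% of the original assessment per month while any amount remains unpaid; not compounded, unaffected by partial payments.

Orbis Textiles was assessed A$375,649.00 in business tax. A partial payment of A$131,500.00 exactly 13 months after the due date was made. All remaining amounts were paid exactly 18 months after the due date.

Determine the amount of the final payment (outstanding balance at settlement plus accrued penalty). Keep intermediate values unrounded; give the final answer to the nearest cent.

A$357,304.36

Balance at month 13: A$375,649.0000 × (1 + 0.0045)^13 = A$398,227.7052…
After A$131,500.00 payment: A$398,227.7052… − A$131,500.00 = A$266,727.7052…
Balance at month 18: A$266,727.7052… × (1 + 0.0045)^5 = A$272,783.3345…
Penalty: 18 × 1.25% × A$375,649.00 = A$84,521.03…
Final settlement = outstanding balance + penalty = A$272,783.3345… + A$84,521.03… = A$357,304.36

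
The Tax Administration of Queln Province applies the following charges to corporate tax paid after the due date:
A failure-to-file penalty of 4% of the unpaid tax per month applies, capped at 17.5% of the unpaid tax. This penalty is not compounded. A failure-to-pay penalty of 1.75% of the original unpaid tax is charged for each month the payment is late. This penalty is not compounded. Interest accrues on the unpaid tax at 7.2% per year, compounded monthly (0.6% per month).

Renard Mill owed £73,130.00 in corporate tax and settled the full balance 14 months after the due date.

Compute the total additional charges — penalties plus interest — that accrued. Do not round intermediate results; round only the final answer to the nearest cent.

Failure-to-file: 14 × 4% × £73,130.00 = £40,952.80, capped at 17.5% × £73,130.00 = £12,797.75
Failure-to-pay penalty: 14 × 1.75% × £73,130.00 = £17,916.85
Interest: £73,130.00 × ((1 + 0.006)^14 − 1) = £73,130.00 × 0.0873559… = £6,388.3397…
Penalties + interest = £30,714.6000 + £6,388.3397… = £37,102.94

£37,102.94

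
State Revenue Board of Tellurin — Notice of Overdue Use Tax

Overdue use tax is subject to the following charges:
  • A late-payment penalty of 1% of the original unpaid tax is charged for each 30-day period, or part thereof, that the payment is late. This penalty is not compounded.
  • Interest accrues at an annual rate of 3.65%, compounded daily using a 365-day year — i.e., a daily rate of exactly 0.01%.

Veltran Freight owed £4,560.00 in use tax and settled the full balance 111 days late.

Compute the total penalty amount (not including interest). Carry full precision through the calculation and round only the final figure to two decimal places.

Penalty periods: ⌈111/30⌉ = 4; penalty = 4 × 1% × £4,560.00 = £182.40

£182.40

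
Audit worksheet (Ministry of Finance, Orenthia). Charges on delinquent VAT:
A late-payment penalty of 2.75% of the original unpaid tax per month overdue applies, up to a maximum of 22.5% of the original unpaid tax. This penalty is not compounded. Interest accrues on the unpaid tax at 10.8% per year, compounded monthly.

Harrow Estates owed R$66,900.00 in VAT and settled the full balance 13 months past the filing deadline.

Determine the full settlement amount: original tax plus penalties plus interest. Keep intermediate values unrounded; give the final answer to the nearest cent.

R$90,216.74

Penalty (uncapped): 13 × 2.75% × R$66,900.00 = R$23,916.75; cap = 22.5% × R$66,900.00 = R$15,052.50 → penalty = R$15,052.50
Interest (10.8%/yr ÷ 12 = 0.9%/month): R$66,900.00 × ((1 + 0.009)^13 − 1) = R$8,264.2414…
Total = R$66,900.00 + R$15,052.5000 + R$8,264.2414… = R$90,216.74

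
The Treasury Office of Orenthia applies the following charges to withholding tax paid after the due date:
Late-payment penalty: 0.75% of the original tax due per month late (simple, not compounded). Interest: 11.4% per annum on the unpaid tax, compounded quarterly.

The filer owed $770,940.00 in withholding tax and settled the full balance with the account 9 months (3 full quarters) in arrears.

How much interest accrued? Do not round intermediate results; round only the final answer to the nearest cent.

$67,811.80

Interest (11.4%/yr ÷ 4 = 2.85%/quarter): $770,940.00 × ((1 + 0.0285)^3 − 1) = $67,811.8046…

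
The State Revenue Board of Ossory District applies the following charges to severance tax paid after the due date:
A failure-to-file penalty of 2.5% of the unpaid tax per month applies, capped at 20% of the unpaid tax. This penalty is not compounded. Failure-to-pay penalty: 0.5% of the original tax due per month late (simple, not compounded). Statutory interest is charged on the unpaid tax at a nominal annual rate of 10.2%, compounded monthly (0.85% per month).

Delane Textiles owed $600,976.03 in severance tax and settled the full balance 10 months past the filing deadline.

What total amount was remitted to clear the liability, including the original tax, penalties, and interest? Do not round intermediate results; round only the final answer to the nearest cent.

Failure-to-file: 10 × 2.5% × $600,976.03 = $150,244.01…, capped at 20% × $600,976.03 = $120,195.21…
Failure-to-pay penalty = 0.5% × $600,976.03 × 10 mo = $30,048.80…
Interest: $600,976.03 × ((1 + 0.0085)^10 − 1) = $600,976.03 × 0.0883261… = $53,081.8404…
Total = $600,976.03 + $150,244.0075 + $53,081.8404… = $804,301.88

$804,301.88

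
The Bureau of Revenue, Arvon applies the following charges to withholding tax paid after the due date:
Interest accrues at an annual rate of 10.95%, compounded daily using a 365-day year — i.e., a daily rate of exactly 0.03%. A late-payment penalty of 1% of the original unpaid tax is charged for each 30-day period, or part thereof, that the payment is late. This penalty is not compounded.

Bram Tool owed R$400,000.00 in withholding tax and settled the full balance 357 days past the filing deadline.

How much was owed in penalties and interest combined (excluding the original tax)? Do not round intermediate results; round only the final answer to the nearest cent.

Penalty periods: ⌈357/30⌉ = 12; penalty = 12 × 1% × R$400,000.00 = R$48,000.00
Interest: R$400,000.00 × ((1 + 0.0003)^357 − 1) = R$400,000.00 × 0.11302768… = R$45,211.0704…
Penalties + interest = R$48,000.0000 + R$45,211.0704… = R$93,211.07

R$93,211.07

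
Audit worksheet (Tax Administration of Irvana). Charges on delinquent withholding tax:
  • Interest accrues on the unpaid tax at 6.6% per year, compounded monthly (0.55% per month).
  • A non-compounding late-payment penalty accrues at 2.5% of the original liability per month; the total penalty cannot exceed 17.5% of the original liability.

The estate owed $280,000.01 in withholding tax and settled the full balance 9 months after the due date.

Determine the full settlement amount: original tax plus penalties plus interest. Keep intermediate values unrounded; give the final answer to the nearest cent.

$343,168.88

Penalty (uncapped): 9 × 2.5% × $280,000.01 = $63,000.00…; cap = 17.5% × $280,000.01 = $49,000.00… → penalty = $49,000.00…
Interest: $280,000.01 × ((1 + 0.0055)^9 − 1) = $280,000.01 × 0.0506031… = $14,168.8661…
Total = $280,000.01 + $49,000.0018… + $14,168.8661… = $343,168.88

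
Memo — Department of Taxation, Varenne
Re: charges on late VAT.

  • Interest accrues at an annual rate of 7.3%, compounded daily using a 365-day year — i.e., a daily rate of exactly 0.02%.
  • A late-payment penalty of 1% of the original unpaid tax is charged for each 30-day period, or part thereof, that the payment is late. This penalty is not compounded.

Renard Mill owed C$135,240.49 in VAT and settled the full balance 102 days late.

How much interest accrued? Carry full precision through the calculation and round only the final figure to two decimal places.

Interest: C$135,240.49 × ((1 + 0.0002)^102 − 1) = C$135,240.49 × 0.02060742… = C$2,786.9576…

C$2,786.96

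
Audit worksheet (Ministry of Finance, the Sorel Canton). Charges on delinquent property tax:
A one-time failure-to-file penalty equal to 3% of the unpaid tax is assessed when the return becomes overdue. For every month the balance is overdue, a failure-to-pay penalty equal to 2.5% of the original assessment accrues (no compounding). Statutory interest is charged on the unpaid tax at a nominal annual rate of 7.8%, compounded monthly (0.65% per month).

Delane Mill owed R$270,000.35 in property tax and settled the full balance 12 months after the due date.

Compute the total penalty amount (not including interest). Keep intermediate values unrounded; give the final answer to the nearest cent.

R$89,100.12

Failure-to-file penalty: 3% × R$270,000.35 = R$8,100.01…
Failure-to-pay penalty: 12 × 2.5% × R$270,000.35 = R$81,000.11…
Total penalty = R$8,100.01… + R$81,000.11… = R$89,100.12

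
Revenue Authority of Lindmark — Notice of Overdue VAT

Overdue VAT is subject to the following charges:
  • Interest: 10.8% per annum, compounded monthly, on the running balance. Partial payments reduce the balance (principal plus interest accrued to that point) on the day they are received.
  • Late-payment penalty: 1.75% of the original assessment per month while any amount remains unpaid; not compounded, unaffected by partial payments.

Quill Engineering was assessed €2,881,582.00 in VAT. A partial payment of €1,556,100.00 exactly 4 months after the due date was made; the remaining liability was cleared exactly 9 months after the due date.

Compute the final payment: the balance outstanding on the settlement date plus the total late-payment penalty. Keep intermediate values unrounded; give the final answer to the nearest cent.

Monthly rate = 10.8% ÷ 12 = 0.9%
Balance at month 4: €2,881,582.0000 × (1 + 0.009)^4 = €2,986,727.8225…
After €1,556,100.00 payment: €2,986,727.8225… − €1,556,100.00 = €1,430,627.8225…
Balance at month 9: €1,430,627.8225… × (1 + 0.009)^5 = €1,496,175.3593…
Penalty: 9 × 1.75% × €2,881,582.00 = €453,849.17…
Final settlement = outstanding balance + penalty = €1,496,175.3593… + €453,849.17… = €1,950,024.52

€1,950,024.52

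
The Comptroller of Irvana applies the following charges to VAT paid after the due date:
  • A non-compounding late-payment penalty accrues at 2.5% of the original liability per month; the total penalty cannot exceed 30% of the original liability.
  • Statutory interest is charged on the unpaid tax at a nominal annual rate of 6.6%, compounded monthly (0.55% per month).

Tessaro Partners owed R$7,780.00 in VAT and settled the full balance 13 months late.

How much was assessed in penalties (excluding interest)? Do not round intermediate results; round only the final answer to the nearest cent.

R$2,334.00

Penalty (uncapped): 13 × 2.5% × R$7,780.00 = R$2,528.50; cap = 30% × R$7,780.00 = R$2,334.00 → penalty = R$2,334.00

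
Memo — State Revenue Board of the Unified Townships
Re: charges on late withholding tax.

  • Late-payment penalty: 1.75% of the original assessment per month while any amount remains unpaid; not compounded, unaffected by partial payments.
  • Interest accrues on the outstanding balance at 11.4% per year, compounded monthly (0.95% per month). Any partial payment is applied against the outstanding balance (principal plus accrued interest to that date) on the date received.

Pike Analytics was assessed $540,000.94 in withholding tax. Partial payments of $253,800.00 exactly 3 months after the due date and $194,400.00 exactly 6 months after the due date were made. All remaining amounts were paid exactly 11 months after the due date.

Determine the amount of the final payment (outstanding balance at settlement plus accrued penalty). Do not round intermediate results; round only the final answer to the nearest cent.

$225,585.91

Balance at month 3: $540,000.9400 × (1 + 0.0095)^3 = $555,537.6350…
After $253,800.00 payment: $555,537.6350… − $253,800.00 = $301,737.6350…
Balance at month 6: $301,737.6350… × (1 + 0.0095)^3 = $310,419.1118…
After $194,400.00 payment: $310,419.1118… − $194,400.00 = $116,019.1118…
Balance at month 11: $116,019.1118… × (1 + 0.0095)^5 = $121,635.7263…
Penalty: 11 × 1.75% × $540,000.94 = $103,950.18…
Final settlement = outstanding balance + penalty = $121,635.7263… + $103,950.18… = $225,585.91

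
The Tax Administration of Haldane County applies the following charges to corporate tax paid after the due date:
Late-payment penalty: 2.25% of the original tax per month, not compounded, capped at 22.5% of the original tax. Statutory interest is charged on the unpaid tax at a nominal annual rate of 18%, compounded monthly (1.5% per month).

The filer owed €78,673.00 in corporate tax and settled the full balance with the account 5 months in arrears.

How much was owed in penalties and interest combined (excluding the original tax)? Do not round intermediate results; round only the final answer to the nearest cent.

Penalty: 5 × 2.25% × €78,673.00 = €8,850.71… (below the 22.5% cap of €17,701.43…)
Interest: €78,673.00 × ((1 + 0.015)^5 − 1) = €78,673.00 × 0.0772840… = €6,080.1644…
Penalties + interest = €8,850.7125 + €6,080.1644… = €14,930.88

€14,930.88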